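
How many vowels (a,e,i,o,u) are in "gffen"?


Input: gffen
Checking each character:
  'g' at position 0: consonant
  'f' at position 1: consonant
  'f' at position 2: consonant
  'e' at position 3: vowel (running total: 1)
  'n' at position 4: consonant
Total vowels: 1

1


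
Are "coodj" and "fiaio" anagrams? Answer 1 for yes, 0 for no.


Strings: "coodj", "fiaio"
Sorted first:  cdjoo
Sorted second: afiio
Differ at position 0: 'c' vs 'a' => not anagrams

0


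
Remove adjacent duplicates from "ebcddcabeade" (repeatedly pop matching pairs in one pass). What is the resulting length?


Input: ebcddcabeade
Stack-based adjacent duplicate removal:
  Read 'e': push. Stack: e
  Read 'b': push. Stack: eb
  Read 'c': push. Stack: ebc
  Read 'd': push. Stack: ebcd
  Read 'd': matches stack top 'd' => pop. Stack: ebc
  Read 'c': matches stack top 'c' => pop. Stack: eb
  Read 'a': push. Stack: eba
  Read 'b': push. Stack: ebab
  Read 'e': push. Stack: ebabe
  Read 'a': push. Stack: ebabea
  Read 'd': push. Stack: ebabead
  Read 'e': push. Stack: ebabeade
Final stack: "ebabeade" (length 8)

8


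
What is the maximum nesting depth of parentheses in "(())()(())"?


Input: "(())()(())"
Tracking depth:
  Position 0 '(': depth becomes 1
  Position 1 '(': depth becomes 2
  Position 2 ')': depth becomes 1
  Position 3 ')': depth becomes 0
  Position 4 '(': depth becomes 1
  Position 5 ')': depth becomes 0
  Position 6 '(': depth becomes 1
  Position 7 '(': depth becomes 2
  Position 8 ')': depth becomes 1
  Position 9 ')': depth becomes 0
Maximum depth reached: 2

2


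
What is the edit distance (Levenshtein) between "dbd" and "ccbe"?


Computing edit distance: "dbd" -> "ccbe"
DP table:
           c    c    b    e
      0    1    2    3    4
  d   1    1    2    3    4
  b   2    2    2    2    3
  d   3    3    3    3    3
Edit distance = dp[3][4] = 3

3


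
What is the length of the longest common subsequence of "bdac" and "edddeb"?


LCS of "bdac" and "edddeb"
DP table:
           e    d    d    d    e    b
      0    0    0    0    0    0    0
  b   0    0    0    0    0    0    1
  d   0    0    1    1    1    1    1
  a   0    0    1    1    1    1    1
  c   0    0    1    1    1    1    1
LCS length = dp[4][6] = 1

1


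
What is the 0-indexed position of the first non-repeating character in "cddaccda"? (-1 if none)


Input: cddaccda
Character frequencies:
  'a': 2
  'c': 3
  'd': 3
Scanning left to right for freq == 1:
  Position 0 ('c'): freq=3, skip
  Position 1 ('d'): freq=3, skip
  Position 2 ('d'): freq=3, skip
  Position 3 ('a'): freq=2, skip
  Position 4 ('c'): freq=3, skip
  Position 5 ('c'): freq=3, skip
  Position 6 ('d'): freq=3, skip
  Position 7 ('a'): freq=2, skip
  No unique character found => answer = -1

-1


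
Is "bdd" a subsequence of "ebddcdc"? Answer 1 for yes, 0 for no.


Check if "bdd" is a subsequence of "ebddcdc"
Greedy scan:
  Position 0 ('e'): no match needed
  Position 1 ('b'): matches sub[0] = 'b'
  Position 2 ('d'): matches sub[1] = 'd'
  Position 3 ('d'): matches sub[2] = 'd'
  Position 4 ('c'): no match needed
  Position 5 ('d'): no match needed
  Position 6 ('c'): no match needed
All 3 characters matched => is a subsequence

1


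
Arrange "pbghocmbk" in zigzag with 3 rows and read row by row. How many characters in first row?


Zigzag "pbghocmbk" into 3 rows:
Placing characters:
  'p' => row 0
  'b' => row 1
  'g' => row 2
  'h' => row 1
  'o' => row 0
  'c' => row 1
  'm' => row 2
  'b' => row 1
  'k' => row 0
Rows:
  Row 0: "pok"
  Row 1: "bhcb"
  Row 2: "gm"
First row length: 3

3


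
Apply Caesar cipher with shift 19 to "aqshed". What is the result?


Caesar cipher: shift "aqshed" by 19
  'a' (pos 0) + 19 = pos 19 = 't'
  'q' (pos 16) + 19 = pos 9 = 'j'
  's' (pos 18) + 19 = pos 11 = 'l'
  'h' (pos 7) + 19 = pos 0 = 'a'
  'e' (pos 4) + 19 = pos 23 = 'x'
  'd' (pos 3) + 19 = pos 22 = 'w'
Result: tjlaxw

tjlaxw


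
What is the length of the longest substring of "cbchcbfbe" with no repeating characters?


Input: "cbchcbfbe"
Sliding window (track last position of each char):
  Position 0 ('c'): window [0,0] length 1 -- new best
  Position 1 ('b'): window [0,1] length 2 -- new best
  Position 2 ('c'): repeat (last at 0), move window start to 1
  Position 2 ('c'): window [1,2] length 2
  Position 3 ('h'): window [1,3] length 3 -- new best
  Position 4 ('c'): repeat (last at 2), move window start to 3
  Position 4 ('c'): window [3,4] length 2
  Position 5 ('b'): window [3,5] length 3
  Position 6 ('f'): window [3,6] length 4 -- new best
  Position 7 ('b'): repeat (last at 5), move window start to 6
  Position 7 ('b'): window [6,7] length 2
  Position 8 ('e'): window [6,8] length 3
Longest substring with no repeats: "hcbf" with length 4

4


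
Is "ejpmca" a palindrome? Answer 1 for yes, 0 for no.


Input: ejpmca
Reversed: acmpje
  Compare pos 0 ('e') with pos 5 ('a'): MISMATCH
  Compare pos 1 ('j') with pos 4 ('c'): MISMATCH
  Compare pos 2 ('p') with pos 3 ('m'): MISMATCH
Result: not a palindrome

0


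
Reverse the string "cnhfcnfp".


Input: cnhfcnfp
Reading characters right to left:
  Position 7: 'p'
  Position 6: 'f'
  Position 5: 'n'
  Position 4: 'c'
  Position 3: 'f'
  Position 2: 'h'
  Position 1: 'n'
  Position 0: 'c'
Reversed: pfncfhnc

pfncfhnc


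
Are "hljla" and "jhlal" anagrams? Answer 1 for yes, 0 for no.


Strings: "hljla", "jhlal"
Sorted first:  ahjll
Sorted second: ahjll
Sorted forms match => anagrams

1


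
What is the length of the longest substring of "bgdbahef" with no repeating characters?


Input: "bgdbahef"
Sliding window (track last position of each char):
  Position 0 ('b'): window [0,0] length 1 -- new best
  Position 1 ('g'): window [0,1] length 2 -- new best
  Position 2 ('d'): window [0,2] length 3 -- new best
  Position 3 ('b'): repeat (last at 0), move window start to 1
  Position 3 ('b'): window [1,3] length 3
  Position 4 ('a'): window [1,4] length 4 -- new best
  Position 5 ('h'): window [1,5] length 5 -- new best
  Position 6 ('e'): window [1,6] length 6 -- new best
  Position 7 ('f'): window [1,7] length 7 -- new best
Longest substring with no repeats: "gdbahef" with length 7

7


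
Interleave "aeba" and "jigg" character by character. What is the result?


Interleaving "aeba" and "jigg":
  Position 0: 'a' from first, 'j' from second => "aj"
  Position 1: 'e' from first, 'i' from second => "ei"
  Position 2: 'b' from first, 'g' from second => "bg"
  Position 3: 'a' from first, 'g' from second => "ag"
Result: ajeibgag

ajeibgag


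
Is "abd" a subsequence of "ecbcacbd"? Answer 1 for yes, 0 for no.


Check if "abd" is a subsequence of "ecbcacbd"
Greedy scan:
  Position 0 ('e'): no match needed
  Position 1 ('c'): no match needed
  Position 2 ('b'): no match needed
  Position 3 ('c'): no match needed
  Position 4 ('a'): matches sub[0] = 'a'
  Position 5 ('c'): no match needed
  Position 6 ('b'): matches sub[1] = 'b'
  Position 7 ('d'): matches sub[2] = 'd'
All 3 characters matched => is a subsequence

1


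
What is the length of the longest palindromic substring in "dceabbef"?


Input: "dceabbef"
Checking substrings for palindromes:
  [4:6] "bb" (len 2) => palindrome
Longest palindromic substring: "bb" with length 2

2


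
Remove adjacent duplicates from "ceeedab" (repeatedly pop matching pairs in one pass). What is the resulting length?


Input: ceeedab
Stack-based adjacent duplicate removal:
  Read 'c': push. Stack: c
  Read 'e': push. Stack: ce
  Read 'e': matches stack top 'e' => pop. Stack: c
  Read 'e': push. Stack: ce
  Read 'd': push. Stack: ced
  Read 'a': push. Stack: ceda
  Read 'b': push. Stack: cedab
Final stack: "cedab" (length 5)

5


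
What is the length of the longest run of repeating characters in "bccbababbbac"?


Input: "bccbababbbac"
Scanning for longest run:
  Position 1 ('c'): new char, reset run to 1
  Position 2 ('c'): continues run of 'c', length=2
  Position 3 ('b'): new char, reset run to 1
  Position 4 ('a'): new char, reset run to 1
  Position 5 ('b'): new char, reset run to 1
  Position 6 ('a'): new char, reset run to 1
  Position 7 ('b'): new char, reset run to 1
  Position 8 ('b'): continues run of 'b', length=2
  Position 9 ('b'): continues run of 'b', length=3
  Position 10 ('a'): new char, reset run to 1
  Position 11 ('c'): new char, reset run to 1
Longest run: 'b' with length 3

3


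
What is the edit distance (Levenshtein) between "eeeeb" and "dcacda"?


Computing edit distance: "eeeeb" -> "dcacda"
DP table:
           d    c    a    c    d    a
      0    1    2    3    4    5    6
  e   1    1    2    3    4    5    6
  e   2    2    2    3    4    5    6
  e   3    3    3    3    4    5    6
  e   4    4    4    4    4    5    6
  b   5    5    5    5    5    5    6
Edit distance = dp[5][6] = 6

6


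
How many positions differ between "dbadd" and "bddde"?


Comparing "dbadd" and "bddde" position by position:
  Position 0: 'd' vs 'b' => DIFFER
  Position 1: 'b' vs 'd' => DIFFER
  Position 2: 'a' vs 'd' => DIFFER
  Position 3: 'd' vs 'd' => same
  Position 4: 'd' vs 'e' => DIFFER
Positions that differ: 4

4


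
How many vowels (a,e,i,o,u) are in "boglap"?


Input: boglap
Checking each character:
  'b' at position 0: consonant
  'o' at position 1: vowel (running total: 1)
  'g' at position 2: consonant
  'l' at position 3: consonant
  'a' at position 4: vowel (running total: 2)
  'p' at position 5: consonant
Total vowels: 2

2


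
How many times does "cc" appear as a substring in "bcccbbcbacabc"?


Searching for "cc" in "bcccbbcbacabc"
Scanning each position:
  Position 0: "bc" => no
  Position 1: "cc" => MATCH
  Position 2: "cc" => MATCH
  Position 3: "cb" => no
  Position 4: "bb" => no
  Position 5: "bc" => no
  Position 6: "cb" => no
  Position 7: "ba" => no
  Position 8: "ac" => no
  Position 9: "ca" => no
  Position 10: "ab" => no
  Position 11: "bc" => no
Total occurrences: 2

2


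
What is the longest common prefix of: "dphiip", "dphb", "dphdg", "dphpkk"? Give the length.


Words: dphiip, dphb, dphdg, dphpkk
  Position 0: all 'd' => match
  Position 1: all 'p' => match
  Position 2: all 'h' => match
  Position 3: ('i', 'b', 'd', 'p') => mismatch, stop
LCP = "dph" (length 3)

3


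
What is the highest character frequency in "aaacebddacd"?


Input: aaacebddacd
Character counts:
  'a': 4
  'b': 1
  'c': 2
  'd': 3
  'e': 1
Maximum frequency: 4

4


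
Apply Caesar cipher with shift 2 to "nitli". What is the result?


Caesar cipher: shift "nitli" by 2
  'n' (pos 13) + 2 = pos 15 = 'p'
  'i' (pos 8) + 2 = pos 10 = 'k'
  't' (pos 19) + 2 = pos 21 = 'v'
  'l' (pos 11) + 2 = pos 13 = 'n'
  'i' (pos 8) + 2 = pos 10 = 'k'
Result: pkvnk

pkvnk


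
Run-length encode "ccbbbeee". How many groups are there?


Input: ccbbbeee
Scanning for consecutive runs:
  Group 1: 'c' x 2 (positions 0-1)
  Group 2: 'b' x 3 (positions 2-4)
  Group 3: 'e' x 3 (positions 5-7)
Total groups: 3

3


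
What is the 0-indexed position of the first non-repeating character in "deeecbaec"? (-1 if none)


Input: deeecbaec
Character frequencies:
  'a': 1
  'b': 1
  'c': 2
  'd': 1
  'e': 4
Scanning left to right for freq == 1:
  Position 0 ('d'): unique! => answer = 0

0


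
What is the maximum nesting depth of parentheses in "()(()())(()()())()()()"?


Input: "()(()())(()()())()()()"
Tracking depth:
  Position 0 '(': depth becomes 1
  Position 1 ')': depth becomes 0
  Position 2 '(': depth becomes 1
  Position 3 '(': depth becomes 2
  Position 4 ')': depth becomes 1
  Position 5 '(': depth becomes 2
  Position 6 ')': depth becomes 1
  Position 7 ')': depth becomes 0
  Position 8 '(': depth becomes 1
  Position 9 '(': depth becomes 2
  Position 10 ')': depth becomes 1
  Position 11 '(': depth becomes 2
  Position 12 ')': depth becomes 1
  Position 13 '(': depth becomes 2
  Position 14 ')': depth becomes 1
  Position 15 ')': depth becomes 0
  Position 16 '(': depth becomes 1
  Position 17 ')': depth becomes 0
  Position 18 '(': depth becomes 1
  Position 19 ')': depth becomes 0
  Position 20 '(': depth becomes 1
  Position 21 ')': depth becomes 0
Maximum depth reached: 2

2


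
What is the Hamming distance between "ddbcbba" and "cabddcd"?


Comparing "ddbcbba" and "cabddcd" position by position:
  Position 0: 'd' vs 'c' => differ
  Position 1: 'd' vs 'a' => differ
  Position 2: 'b' vs 'b' => same
  Position 3: 'c' vs 'd' => differ
  Position 4: 'b' vs 'd' => differ
  Position 5: 'b' vs 'c' => differ
  Position 6: 'a' vs 'd' => differ
Total differences (Hamming distance): 6

6


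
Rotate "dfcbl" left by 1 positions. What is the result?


Input: "dfcbl", rotate left by 1
First 1 characters: "d"
Remaining characters: "fcbl"
Concatenate remaining + first: "fcbl" + "d" = "fcbld"

fcbld


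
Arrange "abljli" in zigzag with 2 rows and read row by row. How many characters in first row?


Zigzag "abljli" into 2 rows:
Placing characters:
  'a' => row 0
  'b' => row 1
  'l' => row 0
  'j' => row 1
  'l' => row 0
  'i' => row 1
Rows:
  Row 0: "all"
  Row 1: "bji"
First row length: 3

3


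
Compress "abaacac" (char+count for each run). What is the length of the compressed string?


Input: abaacac
Runs:
  'a' x 1 => "a1"
  'b' x 1 => "b1"
  'a' x 2 => "a2"
  'c' x 1 => "c1"
  'a' x 1 => "a1"
  'c' x 1 => "c1"
Compressed: "a1b1a2c1a1c1"
Compressed length: 12

12


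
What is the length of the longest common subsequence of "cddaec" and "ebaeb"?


LCS of "cddaec" and "ebaeb"
DP table:
           e    b    a    e    b
      0    0    0    0    0    0
  c   0    0    0    0    0    0
  d   0    0    0    0    0    0
  d   0    0    0    0    0    0
  a   0    0    0    1    1    1
  e   0    1    1    1    2    2
  c   0    1    1    1    2    2
LCS length = dp[6][5] = 2

2


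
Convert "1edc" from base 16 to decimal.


Input: "1edc" in base 16
Positional expansion:
  Digit '1' (value 1) x 16^3 = 4096
  Digit 'e' (value 14) x 16^2 = 3584
  Digit 'd' (value 13) x 16^1 = 208
  Digit 'c' (value 12) x 16^0 = 12
Sum = 7900

7900


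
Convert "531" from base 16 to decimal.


Input: "531" in base 16
Positional expansion:
  Digit '5' (value 5) x 16^2 = 1280
  Digit '3' (value 3) x 16^1 = 48
  Digit '1' (value 1) x 16^0 = 1
Sum = 1329

1329


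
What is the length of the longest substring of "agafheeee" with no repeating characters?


Input: "agafheeee"
Sliding window (track last position of each char):
  Position 0 ('a'): window [0,0] length 1 -- new best
  Position 1 ('g'): window [0,1] length 2 -- new best
  Position 2 ('a'): repeat (last at 0), move window start to 1
  Position 2 ('a'): window [1,2] length 2
  Position 3 ('f'): window [1,3] length 3 -- new best
  Position 4 ('h'): window [1,4] length 4 -- new best
  Position 5 ('e'): window [1,5] length 5 -- new best
  Position 6 ('e'): repeat (last at 5), move window start to 6
  Position 6 ('e'): window [6,6] length 1
  Position 7 ('e'): repeat (last at 6), move window start to 7
  Position 7 ('e'): window [7,7] length 1
  Position 8 ('e'): repeat (last at 7), move window start to 8
  Position 8 ('e'): window [8,8] length 1
Longest substring with no repeats: "gafhe" with length 5

5


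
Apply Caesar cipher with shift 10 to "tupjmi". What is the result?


Caesar cipher: shift "tupjmi" by 10
  't' (pos 19) + 10 = pos 3 = 'd'
  'u' (pos 20) + 10 = pos 4 = 'e'
  'p' (pos 15) + 10 = pos 25 = 'z'
  'j' (pos 9) + 10 = pos 19 = 't'
  'm' (pos 12) + 10 = pos 22 = 'w'
  'i' (pos 8) + 10 = pos 18 = 's'
Result: deztws

deztws


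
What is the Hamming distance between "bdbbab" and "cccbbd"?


Comparing "bdbbab" and "cccbbd" position by position:
  Position 0: 'b' vs 'c' => differ
  Position 1: 'd' vs 'c' => differ
  Position 2: 'b' vs 'c' => differ
  Position 3: 'b' vs 'b' => same
  Position 4: 'a' vs 'b' => differ
  Position 5: 'b' vs 'd' => differ
Total differences (Hamming distance): 5

5


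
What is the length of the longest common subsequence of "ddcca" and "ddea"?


LCS of "ddcca" and "ddea"
DP table:
           d    d    e    a
      0    0    0    0    0
  d   0    1    1    1    1
  d   0    1    2    2    2
  c   0    1    2    2    2
  c   0    1    2    2    2
  a   0    1    2    2    3
LCS length = dp[5][4] = 3

3


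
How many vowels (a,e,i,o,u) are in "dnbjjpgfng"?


Input: dnbjjpgfng
Checking each character:
  'd' at position 0: consonant
  'n' at position 1: consonant
  'b' at position 2: consonant
  'j' at position 3: consonant
  'j' at position 4: consonant
  'p' at position 5: consonant
  'g' at position 6: consonant
  'f' at position 7: consonant
  'n' at position 8: consonant
  'g' at position 9: consonant
Total vowels: 0

0


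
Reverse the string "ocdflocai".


Input: ocdflocai
Reading characters right to left:
  Position 8: 'i'
  Position 7: 'a'
  Position 6: 'c'
  Position 5: 'o'
  Position 4: 'l'
  Position 3: 'f'
  Position 2: 'd'
  Position 1: 'c'
  Position 0: 'o'
Reversed: iacolfdco

iacolfdco


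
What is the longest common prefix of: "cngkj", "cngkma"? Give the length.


Words: cngkj, cngkma
  Position 0: all 'c' => match
  Position 1: all 'n' => match
  Position 2: all 'g' => match
  Position 3: all 'k' => match
  Position 4: ('j', 'm') => mismatch, stop
LCP = "cngk" (length 4)

4


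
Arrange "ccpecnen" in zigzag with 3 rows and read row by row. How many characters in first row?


Zigzag "ccpecnen" into 3 rows:
Placing characters:
  'c' => row 0
  'c' => row 1
  'p' => row 2
  'e' => row 1
  'c' => row 0
  'n' => row 1
  'e' => row 2
  'n' => row 1
Rows:
  Row 0: "cc"
  Row 1: "cenn"
  Row 2: "pe"
First row length: 2

2


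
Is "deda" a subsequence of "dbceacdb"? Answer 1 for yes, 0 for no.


Check if "deda" is a subsequence of "dbceacdb"
Greedy scan:
  Position 0 ('d'): matches sub[0] = 'd'
  Position 1 ('b'): no match needed
  Position 2 ('c'): no match needed
  Position 3 ('e'): matches sub[1] = 'e'
  Position 4 ('a'): no match needed
  Position 5 ('c'): no match needed
  Position 6 ('d'): matches sub[2] = 'd'
  Position 7 ('b'): no match needed
Only matched 3/4 characters => not a subsequence

0


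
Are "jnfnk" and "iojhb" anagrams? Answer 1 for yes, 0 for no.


Strings: "jnfnk", "iojhb"
Sorted first:  fjknn
Sorted second: bhijo
Differ at position 0: 'f' vs 'b' => not anagrams

0


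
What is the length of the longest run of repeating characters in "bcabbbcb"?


Input: "bcabbbcb"
Scanning for longest run:
  Position 1 ('c'): new char, reset run to 1
  Position 2 ('a'): new char, reset run to 1
  Position 3 ('b'): new char, reset run to 1
  Position 4 ('b'): continues run of 'b', length=2
  Position 5 ('b'): continues run of 'b', length=3
  Position 6 ('c'): new char, reset run to 1
  Position 7 ('b'): new char, reset run to 1
Longest run: 'b' with length 3

3


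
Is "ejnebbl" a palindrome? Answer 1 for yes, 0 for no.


Input: ejnebbl
Reversed: lbbenje
  Compare pos 0 ('e') with pos 6 ('l'): MISMATCH
  Compare pos 1 ('j') with pos 5 ('b'): MISMATCH
  Compare pos 2 ('n') with pos 4 ('b'): MISMATCH
Result: not a palindrome

0


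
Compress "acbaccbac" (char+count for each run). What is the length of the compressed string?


Input: acbaccbac
Runs:
  'a' x 1 => "a1"
  'c' x 1 => "c1"
  'b' x 1 => "b1"
  'a' x 1 => "a1"
  'c' x 2 => "c2"
  'b' x 1 => "b1"
  'a' x 1 => "a1"
  'c' x 1 => "c1"
Compressed: "a1c1b1a1c2b1a1c1"
Compressed length: 16

16


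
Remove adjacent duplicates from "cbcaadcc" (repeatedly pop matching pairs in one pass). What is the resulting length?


Input: cbcaadcc
Stack-based adjacent duplicate removal:
  Read 'c': push. Stack: c
  Read 'b': push. Stack: cb
  Read 'c': push. Stack: cbc
  Read 'a': push. Stack: cbca
  Read 'a': matches stack top 'a' => pop. Stack: cbc
  Read 'd': push. Stack: cbcd
  Read 'c': push. Stack: cbcdc
  Read 'c': matches stack top 'c' => pop. Stack: cbcd
Final stack: "cbcd" (length 4)

4


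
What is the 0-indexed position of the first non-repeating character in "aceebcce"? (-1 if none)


Input: aceebcce
Character frequencies:
  'a': 1
  'b': 1
  'c': 3
  'e': 3
Scanning left to right for freq == 1:
  Position 0 ('a'): unique! => answer = 0

0


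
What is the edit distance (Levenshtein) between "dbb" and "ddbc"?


Computing edit distance: "dbb" -> "ddbc"
DP table:
           d    d    b    c
      0    1    2    3    4
  d   1    0    1    2    3
  b   2    1    1    1    2
  b   3    2    2    1    2
Edit distance = dp[3][4] = 2

2


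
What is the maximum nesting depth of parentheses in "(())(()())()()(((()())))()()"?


Input: "(())(()())()()(((()())))()()"
Tracking depth:
  Position 0 '(': depth becomes 1
  Position 1 '(': depth becomes 2
  Position 2 ')': depth becomes 1
  Position 3 ')': depth becomes 0
  Position 4 '(': depth becomes 1
  Position 5 '(': depth becomes 2
  Position 6 ')': depth becomes 1
  Position 7 '(': depth becomes 2
  Position 8 ')': depth becomes 1
  Position 9 ')': depth becomes 0
  Position 10 '(': depth becomes 1
  Position 11 ')': depth becomes 0
  Position 12 '(': depth becomes 1
  Position 13 ')': depth becomes 0
  Position 14 '(': depth becomes 1
  Position 15 '(': depth becomes 2
  Position 16 '(': depth becomes 3
  Position 17 '(': depth becomes 4
  Position 18 ')': depth becomes 3
  Position 19 '(': depth becomes 4
  Position 20 ')': depth becomes 3
  Position 21 ')': depth becomes 2
  Position 22 ')': depth becomes 1
  Position 23 ')': depth becomes 0
  Position 24 '(': depth becomes 1
  Position 25 ')': depth becomes 0
  Position 26 '(': depth becomes 1
  Position 27 ')': depth becomes 0
Maximum depth reached: 4

4


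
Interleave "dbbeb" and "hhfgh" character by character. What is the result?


Interleaving "dbbeb" and "hhfgh":
  Position 0: 'd' from first, 'h' from second => "dh"
  Position 1: 'b' from first, 'h' from second => "bh"
  Position 2: 'b' from first, 'f' from second => "bf"
  Position 3: 'e' from first, 'g' from second => "eg"
  Position 4: 'b' from first, 'h' from second => "bh"
Result: dhbhbfegbh

dhbhbfegbh


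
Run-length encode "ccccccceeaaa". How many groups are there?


Input: ccccccceeaaa
Scanning for consecutive runs:
  Group 1: 'c' x 7 (positions 0-6)
  Group 2: 'e' x 2 (positions 7-8)
  Group 3: 'a' x 3 (positions 9-11)
Total groups: 3

3


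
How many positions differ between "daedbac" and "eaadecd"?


Comparing "daedbac" and "eaadecd" position by position:
  Position 0: 'd' vs 'e' => DIFFER
  Position 1: 'a' vs 'a' => same
  Position 2: 'e' vs 'a' => DIFFER
  Position 3: 'd' vs 'd' => same
  Position 4: 'b' vs 'e' => DIFFER
  Position 5: 'a' vs 'c' => DIFFER
  Position 6: 'c' vs 'd' => DIFFER
Positions that differ: 5

5


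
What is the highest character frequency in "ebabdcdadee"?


Input: ebabdcdadee
Character counts:
  'a': 2
  'b': 2
  'c': 1
  'd': 3
  'e': 3
Maximum frequency: 3

3


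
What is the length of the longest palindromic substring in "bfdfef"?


Input: "bfdfef"
Checking substrings for palindromes:
  [1:4] "fdf" (len 3) => palindrome
  [3:6] "fef" (len 3) => palindrome
Longest palindromic substring: "fdf" with length 3

3


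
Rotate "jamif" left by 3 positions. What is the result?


Input: "jamif", rotate left by 3
First 3 characters: "jam"
Remaining characters: "if"
Concatenate remaining + first: "if" + "jam" = "ifjam"

ifjam


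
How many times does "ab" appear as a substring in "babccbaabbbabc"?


Searching for "ab" in "babccbaabbbabc"
Scanning each position:
  Position 0: "ba" => no
  Position 1: "ab" => MATCH
  Position 2: "bc" => no
  Position 3: "cc" => no
  Position 4: "cb" => no
  Position 5: "ba" => no
  Position 6: "aa" => no
  Position 7: "ab" => MATCH
  Position 8: "bb" => no
  Position 9: "bb" => no
  Position 10: "ba" => no
  Position 11: "ab" => MATCH
  Position 12: "bc" => no
Total occurrences: 3

3


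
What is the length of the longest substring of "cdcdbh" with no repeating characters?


Input: "cdcdbh"
Sliding window (track last position of each char):
  Position 0 ('c'): window [0,0] length 1 -- new best
  Position 1 ('d'): window [0,1] length 2 -- new best
  Position 2 ('c'): repeat (last at 0), move window start to 1
  Position 2 ('c'): window [1,2] length 2
  Position 3 ('d'): repeat (last at 1), move window start to 2
  Position 3 ('d'): window [2,3] length 2
  Position 4 ('b'): window [2,4] length 3 -- new best
  Position 5 ('h'): window [2,5] length 4 -- new best
Longest substring with no repeats: "cdbh" with length 4

4


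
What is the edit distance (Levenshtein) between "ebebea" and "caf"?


Computing edit distance: "ebebea" -> "caf"
DP table:
           c    a    f
      0    1    2    3
  e   1    1    2    3
  b   2    2    2    3
  e   3    3    3    3
  b   4    4    4    4
  e   5    5    5    5
  a   6    6    5    6
Edit distance = dp[6][3] = 6

6


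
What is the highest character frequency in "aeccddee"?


Input: aeccddee
Character counts:
  'a': 1
  'c': 2
  'd': 2
  'e': 3
Maximum frequency: 3

3


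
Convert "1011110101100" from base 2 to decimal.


Input: "1011110101100" in base 2
Positional expansion:
  Digit '1' (value 1) x 2^12 = 4096
  Digit '0' (value 0) x 2^11 = 0
  Digit '1' (value 1) x 2^10 = 1024
  Digit '1' (value 1) x 2^9 = 512
  Digit '1' (value 1) x 2^8 = 256
  Digit '1' (value 1) x 2^7 = 128
  Digit '0' (value 0) x 2^6 = 0
  Digit '1' (value 1) x 2^5 = 32
  Digit '0' (value 0) x 2^4 = 0
  Digit '1' (value 1) x 2^3 = 8
  Digit '1' (value 1) x 2^2 = 4
  Digit '0' (value 0) x 2^1 = 0
  Digit '0' (value 0) x 2^0 = 0
Sum = 6060

6060


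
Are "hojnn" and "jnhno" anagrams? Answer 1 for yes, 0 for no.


Strings: "hojnn", "jnhno"
Sorted first:  hjnno
Sorted second: hjnno
Sorted forms match => anagrams

1


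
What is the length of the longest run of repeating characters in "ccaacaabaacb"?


Input: "ccaacaabaacb"
Scanning for longest run:
  Position 1 ('c'): continues run of 'c', length=2
  Position 2 ('a'): new char, reset run to 1
  Position 3 ('a'): continues run of 'a', length=2
  Position 4 ('c'): new char, reset run to 1
  Position 5 ('a'): new char, reset run to 1
  Position 6 ('a'): continues run of 'a', length=2
  Position 7 ('b'): new char, reset run to 1
  Position 8 ('a'): new char, reset run to 1
  Position 9 ('a'): continues run of 'a', length=2
  Position 10 ('c'): new char, reset run to 1
  Position 11 ('b'): new char, reset run to 1
Longest run: 'c' with length 2

2


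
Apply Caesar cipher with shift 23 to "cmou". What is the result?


Caesar cipher: shift "cmou" by 23
  'c' (pos 2) + 23 = pos 25 = 'z'
  'm' (pos 12) + 23 = pos 9 = 'j'
  'o' (pos 14) + 23 = pos 11 = 'l'
  'u' (pos 20) + 23 = pos 17 = 'r'
Result: zjlr

zjlr


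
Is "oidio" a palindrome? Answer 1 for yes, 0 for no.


Input: oidio
Reversed: oidio
  Compare pos 0 ('o') with pos 4 ('o'): match
  Compare pos 1 ('i') with pos 3 ('i'): match
Result: palindrome

1


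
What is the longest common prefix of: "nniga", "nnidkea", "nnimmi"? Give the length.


Words: nniga, nnidkea, nnimmi
  Position 0: all 'n' => match
  Position 1: all 'n' => match
  Position 2: all 'i' => match
  Position 3: ('g', 'd', 'm') => mismatch, stop
LCP = "nni" (length 3)

3


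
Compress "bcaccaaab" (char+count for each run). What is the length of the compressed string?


Input: bcaccaaab
Runs:
  'b' x 1 => "b1"
  'c' x 1 => "c1"
  'a' x 1 => "a1"
  'c' x 2 => "c2"
  'a' x 3 => "a3"
  'b' x 1 => "b1"
Compressed: "b1c1a1c2a3b1"
Compressed length: 12

12


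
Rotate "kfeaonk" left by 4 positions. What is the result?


Input: "kfeaonk", rotate left by 4
First 4 characters: "kfea"
Remaining characters: "onk"
Concatenate remaining + first: "onk" + "kfea" = "onkkfea"

onkkfea


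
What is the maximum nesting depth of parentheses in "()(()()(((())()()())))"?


Input: "()(()()(((())()()())))"
Tracking depth:
  Position 0 '(': depth becomes 1
  Position 1 ')': depth becomes 0
  Position 2 '(': depth becomes 1
  Position 3 '(': depth becomes 2
  Position 4 ')': depth becomes 1
  Position 5 '(': depth becomes 2
  Position 6 ')': depth becomes 1
  Position 7 '(': depth becomes 2
  Position 8 '(': depth becomes 3
  Position 9 '(': depth becomes 4
  Position 10 '(': depth becomes 5
  Position 11 ')': depth becomes 4
  Position 12 ')': depth becomes 3
  Position 13 '(': depth becomes 4
  Position 14 ')': depth becomes 3
  Position 15 '(': depth becomes 4
  Position 16 ')': depth becomes 3
  Position 17 '(': depth becomes 4
  Position 18 ')': depth becomes 3
  Position 19 ')': depth becomes 2
  Position 20 ')': depth becomes 1
  Position 21 ')': depth becomes 0
Maximum depth reached: 5

5


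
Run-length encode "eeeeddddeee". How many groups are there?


Input: eeeeddddeee
Scanning for consecutive runs:
  Group 1: 'e' x 4 (positions 0-3)
  Group 2: 'd' x 4 (positions 4-7)
  Group 3: 'e' x 3 (positions 8-10)
Total groups: 3

3


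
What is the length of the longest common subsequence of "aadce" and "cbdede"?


LCS of "aadce" and "cbdede"
DP table:
           c    b    d    e    d    e
      0    0    0    0    0    0    0
  a   0    0    0    0    0    0    0
  a   0    0    0    0    0    0    0
  d   0    0    0    1    1    1    1
  c   0    1    1    1    1    1    1
  e   0    1    1    1    2    2    2
LCS length = dp[5][6] = 2

2


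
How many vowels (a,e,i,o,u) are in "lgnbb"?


Input: lgnbb
Checking each character:
  'l' at position 0: consonant
  'g' at position 1: consonant
  'n' at position 2: consonant
  'b' at position 3: consonant
  'b' at position 4: consonant
Total vowels: 0

0


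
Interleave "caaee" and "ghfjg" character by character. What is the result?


Interleaving "caaee" and "ghfjg":
  Position 0: 'c' from first, 'g' from second => "cg"
  Position 1: 'a' from first, 'h' from second => "ah"
  Position 2: 'a' from first, 'f' from second => "af"
  Position 3: 'e' from first, 'j' from second => "ej"
  Position 4: 'e' from first, 'g' from second => "eg"
Result: cgahafejeg

cgahafejeg


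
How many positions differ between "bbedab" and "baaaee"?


Comparing "bbedab" and "baaaee" position by position:
  Position 0: 'b' vs 'b' => same
  Position 1: 'b' vs 'a' => DIFFER
  Position 2: 'e' vs 'a' => DIFFER
  Position 3: 'd' vs 'a' => DIFFER
  Position 4: 'a' vs 'e' => DIFFER
  Position 5: 'b' vs 'e' => DIFFER
Positions that differ: 5

5


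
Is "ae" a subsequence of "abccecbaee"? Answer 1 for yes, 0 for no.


Check if "ae" is a subsequence of "abccecbaee"
Greedy scan:
  Position 0 ('a'): matches sub[0] = 'a'
  Position 1 ('b'): no match needed
  Position 2 ('c'): no match needed
  Position 3 ('c'): no match needed
  Position 4 ('e'): matches sub[1] = 'e'
  Position 5 ('c'): no match needed
  Position 6 ('b'): no match needed
  Position 7 ('a'): no match needed
  Position 8 ('e'): no match needed
  Position 9 ('e'): no match needed
All 2 characters matched => is a subsequence

1


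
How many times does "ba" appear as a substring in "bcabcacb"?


Searching for "ba" in "bcabcacb"
Scanning each position:
  Position 0: "bc" => no
  Position 1: "ca" => no
  Position 2: "ab" => no
  Position 3: "bc" => no
  Position 4: "ca" => no
  Position 5: "ac" => no
  Position 6: "cb" => no
Total occurrences: 0

0


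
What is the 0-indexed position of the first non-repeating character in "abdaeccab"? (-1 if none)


Input: abdaeccab
Character frequencies:
  'a': 3
  'b': 2
  'c': 2
  'd': 1
  'e': 1
Scanning left to right for freq == 1:
  Position 0 ('a'): freq=3, skip
  Position 1 ('b'): freq=2, skip
  Position 2 ('d'): unique! => answer = 2

2


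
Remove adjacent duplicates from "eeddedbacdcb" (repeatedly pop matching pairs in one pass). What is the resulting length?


Input: eeddedbacdcb
Stack-based adjacent duplicate removal:
  Read 'e': push. Stack: e
  Read 'e': matches stack top 'e' => pop. Stack: (empty)
  Read 'd': push. Stack: d
  Read 'd': matches stack top 'd' => pop. Stack: (empty)
  Read 'e': push. Stack: e
  Read 'd': push. Stack: ed
  Read 'b': push. Stack: edb
  Read 'a': push. Stack: edba
  Read 'c': push. Stack: edbac
  Read 'd': push. Stack: edbacd
  Read 'c': push. Stack: edbacdc
  Read 'b': push. Stack: edbacdcb
Final stack: "edbacdcb" (length 8)

8


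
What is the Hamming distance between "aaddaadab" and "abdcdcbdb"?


Comparing "aaddaadab" and "abdcdcbdb" position by position:
  Position 0: 'a' vs 'a' => same
  Position 1: 'a' vs 'b' => differ
  Position 2: 'd' vs 'd' => same
  Position 3: 'd' vs 'c' => differ
  Position 4: 'a' vs 'd' => differ
  Position 5: 'a' vs 'c' => differ
  Position 6: 'd' vs 'b' => differ
  Position 7: 'a' vs 'd' => differ
  Position 8: 'b' vs 'b' => same
Total differences (Hamming distance): 6

6


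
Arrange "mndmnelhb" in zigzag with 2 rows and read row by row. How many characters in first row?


Zigzag "mndmnelhb" into 2 rows:
Placing characters:
  'm' => row 0
  'n' => row 1
  'd' => row 0
  'm' => row 1
  'n' => row 0
  'e' => row 1
  'l' => row 0
  'h' => row 1
  'b' => row 0
Rows:
  Row 0: "mdnlb"
  Row 1: "nmeh"
First row length: 5

5


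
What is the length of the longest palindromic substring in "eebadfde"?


Input: "eebadfde"
Checking substrings for palindromes:
  [4:7] "dfd" (len 3) => palindrome
  [0:2] "ee" (len 2) => palindrome
Longest palindromic substring: "dfd" with length 3

3


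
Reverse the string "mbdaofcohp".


Input: mbdaofcohp
Reading characters right to left:
  Position 9: 'p'
  Position 8: 'h'
  Position 7: 'o'
  Position 6: 'c'
  Position 5: 'f'
  Position 4: 'o'
  Position 3: 'a'
  Position 2: 'd'
  Position 1: 'b'
  Position 0: 'm'
Reversed: phocfoadbm

phocfoadbm


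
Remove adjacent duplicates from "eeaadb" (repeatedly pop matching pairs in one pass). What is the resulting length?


Input: eeaadb
Stack-based adjacent duplicate removal:
  Read 'e': push. Stack: e
  Read 'e': matches stack top 'e' => pop. Stack: (empty)
  Read 'a': push. Stack: a
  Read 'a': matches stack top 'a' => pop. Stack: (empty)
  Read 'd': push. Stack: d
  Read 'b': push. Stack: db
Final stack: "db" (length 2)

2


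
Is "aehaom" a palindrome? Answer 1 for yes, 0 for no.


Input: aehaom
Reversed: moahea
  Compare pos 0 ('a') with pos 5 ('m'): MISMATCH
  Compare pos 1 ('e') with pos 4 ('o'): MISMATCH
  Compare pos 2 ('h') with pos 3 ('a'): MISMATCH
Result: not a palindrome

0


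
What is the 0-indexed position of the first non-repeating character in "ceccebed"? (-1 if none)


Input: ceccebed
Character frequencies:
  'b': 1
  'c': 3
  'd': 1
  'e': 3
Scanning left to right for freq == 1:
  Position 0 ('c'): freq=3, skip
  Position 1 ('e'): freq=3, skip
  Position 2 ('c'): freq=3, skip
  Position 3 ('c'): freq=3, skip
  Position 4 ('e'): freq=3, skip
  Position 5 ('b'): unique! => answer = 5

5


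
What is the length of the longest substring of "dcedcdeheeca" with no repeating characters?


Input: "dcedcdeheeca"
Sliding window (track last position of each char):
  Position 0 ('d'): window [0,0] length 1 -- new best
  Position 1 ('c'): window [0,1] length 2 -- new best
  Position 2 ('e'): window [0,2] length 3 -- new best
  Position 3 ('d'): repeat (last at 0), move window start to 1
  Position 3 ('d'): window [1,3] length 3
  Position 4 ('c'): repeat (last at 1), move window start to 2
  Position 4 ('c'): window [2,4] length 3
  Position 5 ('d'): repeat (last at 3), move window start to 4
  Position 5 ('d'): window [4,5] length 2
  Position 6 ('e'): window [4,6] length 3
  Position 7 ('h'): window [4,7] length 4 -- new best
  Position 8 ('e'): repeat (last at 6), move window start to 7
  Position 8 ('e'): window [7,8] length 2
  Position 9 ('e'): repeat (last at 8), move window start to 9
  Position 9 ('e'): window [9,9] length 1
  Position 10 ('c'): window [9,10] length 2
  Position 11 ('a'): window [9,11] length 3
Longest substring with no repeats: "cdeh" with length 4

4


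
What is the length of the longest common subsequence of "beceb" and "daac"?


LCS of "beceb" and "daac"
DP table:
           d    a    a    c
      0    0    0    0    0
  b   0    0    0    0    0
  e   0    0    0    0    0
  c   0    0    0    0    1
  e   0    0    0    0    1
  b   0    0    0    0    1
LCS length = dp[5][4] = 1

1


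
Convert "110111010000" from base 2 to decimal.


Input: "110111010000" in base 2
Positional expansion:
  Digit '1' (value 1) x 2^11 = 2048
  Digit '1' (value 1) x 2^10 = 1024
  Digit '0' (value 0) x 2^9 = 0
  Digit '1' (value 1) x 2^8 = 256
  Digit '1' (value 1) x 2^7 = 128
  Digit '1' (value 1) x 2^6 = 64
  Digit '0' (value 0) x 2^5 = 0
  Digit '1' (value 1) x 2^4 = 16
  Digit '0' (value 0) x 2^3 = 0
  Digit '0' (value 0) x 2^2 = 0
  Digit '0' (value 0) x 2^1 = 0
  Digit '0' (value 0) x 2^0 = 0
Sum = 3536

3536


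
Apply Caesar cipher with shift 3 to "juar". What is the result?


Caesar cipher: shift "juar" by 3
  'j' (pos 9) + 3 = pos 12 = 'm'
  'u' (pos 20) + 3 = pos 23 = 'x'
  'a' (pos 0) + 3 = pos 3 = 'd'
  'r' (pos 17) + 3 = pos 20 = 'u'
Result: mxdu

mxdu


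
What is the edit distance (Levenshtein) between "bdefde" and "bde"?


Computing edit distance: "bdefde" -> "bde"
DP table:
           b    d    e
      0    1    2    3
  b   1    0    1    2
  d   2    1    0    1
  e   3    2    1    0
  f   4    3    2    1
  d   5    4    3    2
  e   6    5    4    3
Edit distance = dp[6][3] = 3

3


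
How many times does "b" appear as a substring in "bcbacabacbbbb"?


Searching for "b" in "bcbacabacbbbb"
Scanning each position:
  Position 0: "b" => MATCH
  Position 1: "c" => no
  Position 2: "b" => MATCH
  Position 3: "a" => no
  Position 4: "c" => no
  Position 5: "a" => no
  Position 6: "b" => MATCH
  Position 7: "a" => no
  Position 8: "c" => no
  Position 9: "b" => MATCH
  Position 10: "b" => MATCH
  Position 11: "b" => MATCH
  Position 12: "b" => MATCH
Total occurrences: 7

7


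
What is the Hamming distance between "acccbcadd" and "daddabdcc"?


Comparing "acccbcadd" and "daddabdcc" position by position:
  Position 0: 'a' vs 'd' => differ
  Position 1: 'c' vs 'a' => differ
  Position 2: 'c' vs 'd' => differ
  Position 3: 'c' vs 'd' => differ
  Position 4: 'b' vs 'a' => differ
  Position 5: 'c' vs 'b' => differ
  Position 6: 'a' vs 'd' => differ
  Position 7: 'd' vs 'c' => differ
  Position 8: 'd' vs 'c' => differ
Total differences (Hamming distance): 9

9


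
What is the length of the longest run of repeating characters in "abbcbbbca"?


Input: "abbcbbbca"
Scanning for longest run:
  Position 1 ('b'): new char, reset run to 1
  Position 2 ('b'): continues run of 'b', length=2
  Position 3 ('c'): new char, reset run to 1
  Position 4 ('b'): new char, reset run to 1
  Position 5 ('b'): continues run of 'b', length=2
  Position 6 ('b'): continues run of 'b', length=3
  Position 7 ('c'): new char, reset run to 1
  Position 8 ('a'): new char, reset run to 1
Longest run: 'b' with length 3

3


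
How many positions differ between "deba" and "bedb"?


Comparing "deba" and "bedb" position by position:
  Position 0: 'd' vs 'b' => DIFFER
  Position 1: 'e' vs 'e' => same
  Position 2: 'b' vs 'd' => DIFFER
  Position 3: 'a' vs 'b' => DIFFER
Positions that differ: 3

3


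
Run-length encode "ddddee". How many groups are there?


Input: ddddee
Scanning for consecutive runs:
  Group 1: 'd' x 4 (positions 0-3)
  Group 2: 'e' x 2 (positions 4-5)
Total groups: 2

2


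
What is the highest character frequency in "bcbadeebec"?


Input: bcbadeebec
Character counts:
  'a': 1
  'b': 3
  'c': 2
  'd': 1
  'e': 3
Maximum frequency: 3

3


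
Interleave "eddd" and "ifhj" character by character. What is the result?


Interleaving "eddd" and "ifhj":
  Position 0: 'e' from first, 'i' from second => "ei"
  Position 1: 'd' from first, 'f' from second => "df"
  Position 2: 'd' from first, 'h' from second => "dh"
  Position 3: 'd' from first, 'j' from second => "dj"
Result: eidfdhdj

eidfdhdj


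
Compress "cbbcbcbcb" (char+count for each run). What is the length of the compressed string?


Input: cbbcbcbcb
Runs:
  'c' x 1 => "c1"
  'b' x 2 => "b2"
  'c' x 1 => "c1"
  'b' x 1 => "b1"
  'c' x 1 => "c1"
  'b' x 1 => "b1"
  'c' x 1 => "c1"
  'b' x 1 => "b1"
Compressed: "c1b2c1b1c1b1c1b1"
Compressed length: 16

16
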